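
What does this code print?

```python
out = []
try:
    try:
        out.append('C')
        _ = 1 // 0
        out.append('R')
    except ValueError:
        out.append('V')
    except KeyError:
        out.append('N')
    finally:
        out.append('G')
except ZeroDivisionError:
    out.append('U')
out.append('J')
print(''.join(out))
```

Execution trace: 'C' (inner try body) → 'G' (inner finally) → 'U' (outer except ZeroDivisionError) → 'J' (after the try/except). Output: CGUJ

Answer: CGUJ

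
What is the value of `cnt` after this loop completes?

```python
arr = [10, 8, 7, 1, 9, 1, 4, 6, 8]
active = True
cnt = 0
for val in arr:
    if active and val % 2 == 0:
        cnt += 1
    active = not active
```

Count even values at even positions
`cnt` takes the values: 0 → 1 → 2 → 3

Answer: 3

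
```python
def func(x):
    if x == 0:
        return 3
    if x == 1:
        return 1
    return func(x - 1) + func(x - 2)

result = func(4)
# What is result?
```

Build up from base cases: func(0)=3, func(1)=1, func(2)=4, func(3)=5, func(4)=9

Answer: 9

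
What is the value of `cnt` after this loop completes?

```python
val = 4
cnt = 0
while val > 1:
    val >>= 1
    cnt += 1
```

Count right shifts until 1
`cnt` takes the values: 0 → 1 → 2

Answer: 2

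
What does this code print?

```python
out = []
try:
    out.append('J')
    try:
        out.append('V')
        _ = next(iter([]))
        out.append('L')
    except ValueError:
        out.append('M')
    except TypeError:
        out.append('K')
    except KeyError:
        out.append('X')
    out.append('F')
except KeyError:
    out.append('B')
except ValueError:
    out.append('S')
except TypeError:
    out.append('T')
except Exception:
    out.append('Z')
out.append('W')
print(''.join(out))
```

Execution trace: 'J' (try body) → 'V' (inner try body) → 'Z' (except Exception) → 'W' (after the try/except). Output: JVZW

Answer: JVZW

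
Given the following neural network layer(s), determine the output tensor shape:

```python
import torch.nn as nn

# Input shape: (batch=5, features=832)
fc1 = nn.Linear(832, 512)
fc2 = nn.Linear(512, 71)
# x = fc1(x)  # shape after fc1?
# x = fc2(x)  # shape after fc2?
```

Input: (5, 832) -> after fc1: (5, 512) -> Output: (5, 71)

Answer: (5, 71)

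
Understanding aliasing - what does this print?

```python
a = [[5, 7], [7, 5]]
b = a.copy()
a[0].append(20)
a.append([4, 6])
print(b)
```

Key concept: shallow copy with nested lists.
Step by step:
`a = [[5, 7], [7, 5]]` → a = [[5, 7], [7, 5]]
`b = a.copy()` → b = [[5, 7], [7, 5]]
`a[0].append(20)` → a = [[5, 7, 20], [7, 5]]; b = [[5, 7, 20], [7, 5]]
`a.append([4, 6])` → a = [[5, 7, 20], [7, 5], [4, 6]]
`print(b)` → prints [[5, 7, 20], [7, 5]]

Answer: [[5, 7, 20], [7, 5]]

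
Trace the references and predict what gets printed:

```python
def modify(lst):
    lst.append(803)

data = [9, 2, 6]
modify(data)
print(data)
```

Key concept: function modifies passed list.
Step by step:
`data = [9, 2, 6]` → data = [9, 2, 6]
`modify(data)` → data = [9, 2, 6, 803]
`print(data)` → prints [9, 2, 6, 803]

Answer: [9, 2, 6, 803]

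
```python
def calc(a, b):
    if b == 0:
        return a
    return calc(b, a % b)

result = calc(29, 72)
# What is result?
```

calc(29, 72) -> calc(72, 29) -> calc(29, 14) -> calc(14, 1) -> calc(1, 0) -> 1

Answer: 1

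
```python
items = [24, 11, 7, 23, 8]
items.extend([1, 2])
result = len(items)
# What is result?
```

Trace:
`items = [24, 11, 7, 23, 8]` → items = [24, 11, 7, 23, 8]
`items.extend([1, 2])` → items = [24, 11, 7, 23, 8, 1, 2]
`result = len(items)` → result = 7
So result = 7

Answer: 7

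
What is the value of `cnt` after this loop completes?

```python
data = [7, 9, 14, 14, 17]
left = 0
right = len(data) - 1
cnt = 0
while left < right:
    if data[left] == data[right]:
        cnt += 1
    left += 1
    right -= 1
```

Count matching pairs from ends
`cnt` takes the values: 0

Answer: 0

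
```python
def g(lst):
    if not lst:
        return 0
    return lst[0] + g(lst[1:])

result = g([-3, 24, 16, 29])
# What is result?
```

(-3) + 24 + 16 + 29 + 0 = 66

Answer: 66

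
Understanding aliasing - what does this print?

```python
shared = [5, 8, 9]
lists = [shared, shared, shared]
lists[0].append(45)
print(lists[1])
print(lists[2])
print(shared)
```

Key concept: list of same reference.
Step by step:
`shared = [5, 8, 9]` → shared = [5, 8, 9]
`lists = [shared, shared, shared]` → lists = [[5, 8, 9], [5, 8, 9], [5, 8, 9]]
`lists[0].append(45)` → shared = [5, 8, 9, 45]; lists = [[5, 8, 9, 45], [5, 8, 9, 45], [5, 8, 9, 45]]
`print(lists[1])` → prints [5, 8, 9, 45]
`print(lists[2])` → prints [5, 8, 9, 45]
`print(shared)` → prints [5, 8, 9, 45]

Answer:
[5, 8, 9, 45]
[5, 8, 9, 45]
[5, 8, 9, 45]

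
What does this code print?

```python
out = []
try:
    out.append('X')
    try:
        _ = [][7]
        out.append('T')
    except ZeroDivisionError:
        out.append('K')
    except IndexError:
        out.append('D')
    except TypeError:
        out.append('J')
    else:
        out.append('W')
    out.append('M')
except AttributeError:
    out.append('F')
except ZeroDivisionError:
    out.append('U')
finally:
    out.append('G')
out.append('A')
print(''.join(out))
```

Execution trace: 'X' (try body) → 'D' (inner except IndexError) → 'M' (try body, no exception) → 'G' (finally) → 'A' (after the try/except). Output: XDMGA

Answer: XDMGA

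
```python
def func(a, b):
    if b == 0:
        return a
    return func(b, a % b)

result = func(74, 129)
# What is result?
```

func(74, 129) -> func(129, 74) -> func(74, 55) -> func(55, 19) -> func(19, 17) -> func(17, 2) -> func(2, 1) -> func(1, 0) -> 1

Answer: 1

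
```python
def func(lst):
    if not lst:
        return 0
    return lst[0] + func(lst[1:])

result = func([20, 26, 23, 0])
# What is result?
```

20 + 26 + 23 + 0 + 0 = 69

Answer: 69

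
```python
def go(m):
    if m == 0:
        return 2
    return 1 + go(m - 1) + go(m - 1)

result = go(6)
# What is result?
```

go(m) = 1 + 2·go(m-1), go(0)=2. Closed form: (2+1)·2^6 - 1 = 191.

Answer: 191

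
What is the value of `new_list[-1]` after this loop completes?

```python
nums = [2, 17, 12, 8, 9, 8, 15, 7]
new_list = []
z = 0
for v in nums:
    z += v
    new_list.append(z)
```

Cumulative sum ends at 78
`new_list` takes the values: [] → [2] → [2, 19] → [2, 19, 31] → [2, 19, 31, 39] → [2, 19, 31, 39, 48] → [2, 19, 31, 39, 48, 56] → [2, 19, 31, 39, 48, 56, 71] → [2, 19, 31, 39, 48, 56, 71, 78]
So `new_list[-1]` = 78

Answer: 78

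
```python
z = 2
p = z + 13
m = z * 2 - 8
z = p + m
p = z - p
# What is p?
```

Trace:
`z = 2` → z = 2
`p = z + 13` → p = 15
`m = z * 2 - 8` → m = -4
`z = p + m` → z = 11
`p = z - p` → p = -4
So p = -4

Answer: -4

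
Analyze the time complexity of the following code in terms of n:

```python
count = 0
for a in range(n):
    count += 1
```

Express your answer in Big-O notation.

Each loop level contributes: n. Multiplying the contributions gives O(n).

Answer: O(n)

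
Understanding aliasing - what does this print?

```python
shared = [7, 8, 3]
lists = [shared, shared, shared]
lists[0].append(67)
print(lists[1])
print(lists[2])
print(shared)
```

Key concept: list of same reference.
Step by step:
`shared = [7, 8, 3]` → shared = [7, 8, 3]
`lists = [shared, shared, shared]` → lists = [[7, 8, 3], [7, 8, 3], [7, 8, 3]]
`lists[0].append(67)` → shared = [7, 8, 3, 67]; lists = [[7, 8, 3, 67], [7, 8, 3, 67], [7, 8, 3, 67]]
`print(lists[1])` → prints [7, 8, 3, 67]
`print(lists[2])` → prints [7, 8, 3, 67]
`print(shared)` → prints [7, 8, 3, 67]

Answer:
[7, 8, 3, 67]
[7, 8, 3, 67]
[7, 8, 3, 67]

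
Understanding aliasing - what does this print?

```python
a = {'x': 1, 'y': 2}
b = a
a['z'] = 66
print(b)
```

Key concept: dict aliasing.
Step by step:
`a = {'x': 1, 'y': 2}` → a = {'x': 1, 'y': 2}
`b = a` → b = {'x': 1, 'y': 2} (same object as a)
`a['z'] = 66` → a = {'x': 1, 'y': 2, 'z': 66} (same object as b); b = {'x': 1, 'y': 2, 'z': 66} (same object as a)
`print(b)` → prints {'x': 1, 'y': 2, 'z': 66}

Answer: {'x': 1, 'y': 2, 'z': 66}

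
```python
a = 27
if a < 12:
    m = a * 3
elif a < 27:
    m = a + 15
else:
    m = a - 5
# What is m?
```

Trace:
`a = 27` → a = 27
`if a < 12: ...` → a < 12 is False, a < 27 is False, take else branch → m = 22
So m = 22

Answer: 22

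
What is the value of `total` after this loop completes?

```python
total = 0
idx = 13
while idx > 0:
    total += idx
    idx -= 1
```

Sum 13 down to 1
`total` takes the values: 0 → 13 → 25 → 36 → 46 → 55 → 63 → 70 → 76 → 81 → 85 → 88 → 90 → 91

Answer: 91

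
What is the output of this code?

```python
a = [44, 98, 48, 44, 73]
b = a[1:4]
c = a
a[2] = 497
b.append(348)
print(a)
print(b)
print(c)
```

Key concept: slice vs alias.
Step by step:
`a = [44, 98, 48, 44, 73]` → a = [44, 98, 48, 44, 73]
`b = a[1:4]` → b = [98, 48, 44]
`c = a` → c = [44, 98, 48, 44, 73] (same object as a)
`a[2] = 497` → a = [44, 98, 497, 44, 73] (same object as c); c = [44, 98, 497, 44, 73] (same object as a)
`b.append(348)` → b = [98, 48, 44, 348]
`print(a)` → prints [44, 98, 497, 44, 73]
`print(b)` → prints [98, 48, 44, 348]
`print(c)` → prints [44, 98, 497, 44, 73]

Answer:
[44, 98, 497, 44, 73]
[98, 48, 44, 348]
[44, 98, 497, 44, 73]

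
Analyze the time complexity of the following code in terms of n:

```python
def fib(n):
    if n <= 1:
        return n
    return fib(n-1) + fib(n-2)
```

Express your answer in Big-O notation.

This is Recursive Fibonacci (naive). Time complexity: O(2^n).

Answer: O(2^n)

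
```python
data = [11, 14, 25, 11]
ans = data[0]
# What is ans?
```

Trace:
`data = [11, 14, 25, 11]` → data = [11, 14, 25, 11]
`ans = data[0]` → ans = 11
So ans = 11

Answer: 11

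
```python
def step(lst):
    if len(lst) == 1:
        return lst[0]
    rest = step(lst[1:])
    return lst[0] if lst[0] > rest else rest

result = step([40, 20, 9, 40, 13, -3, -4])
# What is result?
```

Recursive max over [40, 20, 9, 40, 13, -3, -4] = 40

Answer: 40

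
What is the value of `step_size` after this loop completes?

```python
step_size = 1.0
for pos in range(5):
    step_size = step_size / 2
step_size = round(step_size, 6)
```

Halving LR 5 times: 1 / 2^5
`step_size` takes the values: 1.0 → 0.5 → 0.25 → 0.125 → 0.0625 → 0.03125

Answer: 0.03125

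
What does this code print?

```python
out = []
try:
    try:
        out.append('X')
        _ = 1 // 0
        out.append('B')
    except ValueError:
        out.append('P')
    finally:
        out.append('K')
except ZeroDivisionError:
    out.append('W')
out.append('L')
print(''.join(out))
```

Execution trace: 'X' (inner try body) → 'K' (inner finally) → 'W' (outer except ZeroDivisionError) → 'L' (after the try/except). Output: XKWL

Answer: XKWL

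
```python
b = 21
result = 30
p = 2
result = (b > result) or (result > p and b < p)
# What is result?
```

Trace:
`b = 21` → b = 21
`result = 30` → result = 30
`p = 2` → p = 2
`result = (b > result) or (result > p and b < p)` → result = False
So result = False

Answer: False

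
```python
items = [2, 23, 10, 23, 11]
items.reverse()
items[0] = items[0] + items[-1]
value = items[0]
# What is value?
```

Trace:
`items = [2, 23, 10, 23, 11]` → items = [2, 23, 10, 23, 11]
`items.reverse()` → items = [11, 23, 10, 23, 2]
`items[0] = items[0] + items[-1]` → items = [13, 23, 10, 23, 2]
`value = items[0]` → value = 13
So value = 13

Answer: 13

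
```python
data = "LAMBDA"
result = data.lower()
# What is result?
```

Trace:
`data = "LAMBDA"` → data = 'LAMBDA'
`result = data.lower()` → result = 'lambda'
So result = 'lambda'

Answer: 'lambda'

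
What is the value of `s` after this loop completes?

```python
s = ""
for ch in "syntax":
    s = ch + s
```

Reverse 'syntax'
`s` takes the values: "" → "s" → "ys" → "nys" → "tnys" → "atnys" → "xatnys"

Answer: "xatnys"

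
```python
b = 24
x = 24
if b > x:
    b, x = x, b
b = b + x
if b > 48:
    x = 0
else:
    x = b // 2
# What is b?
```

Trace:
`b = 24` → b = 24
`x = 24` → x = 24
`if b > x: ...` → b > x is False → no variable changes
`b = b + x` → b = 48
`if b > 48: ...` → b > 48 is False, take else branch → no variable changes
So b = 48

Answer: 48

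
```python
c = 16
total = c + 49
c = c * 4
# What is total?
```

Trace:
`c = 16` → c = 16
`total = c + 49` → total = 65
`c = c * 4` → c = 64
So total = 65

Answer: 65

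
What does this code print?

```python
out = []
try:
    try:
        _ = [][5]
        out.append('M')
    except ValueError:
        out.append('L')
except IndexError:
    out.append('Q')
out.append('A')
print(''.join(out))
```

Execution trace: 'Q' (outer except IndexError) → 'A' (after the try/except). Output: QA

Answer: QA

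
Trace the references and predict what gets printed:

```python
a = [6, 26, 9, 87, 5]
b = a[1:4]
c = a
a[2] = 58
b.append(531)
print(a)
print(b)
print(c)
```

Key concept: slice vs alias.
Step by step:
`a = [6, 26, 9, 87, 5]` → a = [6, 26, 9, 87, 5]
`b = a[1:4]` → b = [26, 9, 87]
`c = a` → c = [6, 26, 9, 87, 5] (same object as a)
`a[2] = 58` → a = [6, 26, 58, 87, 5] (same object as c); c = [6, 26, 58, 87, 5] (same object as a)
`b.append(531)` → b = [26, 9, 87, 531]
`print(a)` → prints [6, 26, 58, 87, 5]
`print(b)` → prints [26, 9, 87, 531]
`print(c)` → prints [6, 26, 58, 87, 5]

Answer:
[6, 26, 58, 87, 5]
[26, 9, 87, 531]
[6, 26, 58, 87, 5]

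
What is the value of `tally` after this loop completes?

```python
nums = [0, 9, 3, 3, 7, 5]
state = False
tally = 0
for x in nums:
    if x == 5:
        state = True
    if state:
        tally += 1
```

Count elements after first 5 in [0, 9, 3, 3, 7, 5]
`tally` takes the values: 0 → 1

Answer: 1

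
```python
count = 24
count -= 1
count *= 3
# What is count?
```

Trace:
`count = 24` → count = 24
`count -= 1` → count = 23
`count *= 3` → count = 69
So count = 69

Answer: 69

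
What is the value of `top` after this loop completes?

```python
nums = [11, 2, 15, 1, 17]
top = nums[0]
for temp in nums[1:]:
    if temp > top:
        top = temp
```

Maximum of [11, 2, 15, 1, 17]
`top` takes the values: 11 → 15 → 17

Answer: 17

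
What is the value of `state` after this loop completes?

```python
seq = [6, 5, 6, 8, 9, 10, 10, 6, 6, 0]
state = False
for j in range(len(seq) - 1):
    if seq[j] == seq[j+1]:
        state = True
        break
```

Check consecutive duplicates in [6, 5, 6, 8, 9, 10, 10, 6, 6, 0]
`state` takes the values: False → True

Answer: True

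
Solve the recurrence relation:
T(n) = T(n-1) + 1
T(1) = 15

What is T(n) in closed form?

Unrolling: T(n) = T(1) + 1·(n-1) = 15 + 1(n-1) = n + 14.

Answer: T(n) = n + 14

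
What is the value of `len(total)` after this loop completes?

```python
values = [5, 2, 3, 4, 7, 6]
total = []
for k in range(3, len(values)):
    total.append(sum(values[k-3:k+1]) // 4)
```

Number of 4-element averages
`total` takes the values: [] → [3] → [3, 4] → [3, 4, 5]
So `len(total)` = 3

Answer: 3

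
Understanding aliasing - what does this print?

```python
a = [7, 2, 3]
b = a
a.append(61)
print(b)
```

Key concept: basic list aliasing.
Step by step:
`a = [7, 2, 3]` → a = [7, 2, 3]
`b = a` → b = [7, 2, 3] (same object as a)
`a.append(61)` → a = [7, 2, 3, 61] (same object as b); b = [7, 2, 3, 61] (same object as a)
`print(b)` → prints [7, 2, 3, 61]

Answer: [7, 2, 3, 61]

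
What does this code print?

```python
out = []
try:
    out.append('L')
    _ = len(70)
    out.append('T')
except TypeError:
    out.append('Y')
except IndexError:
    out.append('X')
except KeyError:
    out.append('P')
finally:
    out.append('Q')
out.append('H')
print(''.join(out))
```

Execution trace: 'L' (try body) → 'Y' (except TypeError) → 'Q' (finally) → 'H' (after the try/except). Output: LYQH

Answer: LYQH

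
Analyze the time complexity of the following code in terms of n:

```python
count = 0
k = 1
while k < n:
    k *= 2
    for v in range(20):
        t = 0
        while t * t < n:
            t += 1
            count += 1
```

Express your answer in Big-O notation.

Each loop level contributes: log n × 1 × √n. Multiplying the contributions gives O(√n log n).

Answer: O(√n log n)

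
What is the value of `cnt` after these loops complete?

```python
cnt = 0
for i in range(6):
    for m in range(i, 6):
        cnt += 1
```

Upper triangle: 6 + 5 + ... + 1
`cnt` takes the values: 0 → 1 → 2 → 3 → 4 → 5 → 6 → 7 → 8 → 9 → 10 → 11 → 12 → 13 → 14 → 15 → 16 → 17 → 18 → 19 → 20 → 21

Answer: 21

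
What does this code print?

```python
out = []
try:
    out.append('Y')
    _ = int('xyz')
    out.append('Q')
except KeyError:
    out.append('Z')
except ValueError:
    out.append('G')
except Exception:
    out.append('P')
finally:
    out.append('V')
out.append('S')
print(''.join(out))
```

Execution trace: 'Y' (try body) → 'G' (except ValueError) → 'V' (finally) → 'S' (after the try/except). Output: YGVS

Answer: YGVS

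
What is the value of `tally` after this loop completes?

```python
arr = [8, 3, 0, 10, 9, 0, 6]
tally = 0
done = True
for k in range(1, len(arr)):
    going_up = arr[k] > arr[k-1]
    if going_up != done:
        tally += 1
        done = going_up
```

Count direction changes in [8, 3, 0, 10, 9, 0, 6]
`tally` takes the values: 0 → 1 → 2 → 3 → 4

Answer: 4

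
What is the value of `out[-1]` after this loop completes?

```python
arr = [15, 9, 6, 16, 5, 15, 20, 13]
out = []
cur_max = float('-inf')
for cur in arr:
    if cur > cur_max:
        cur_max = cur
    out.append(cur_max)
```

Running max ends at 20
`out` takes the values: [] → [15] → [15, 15] → [15, 15, 15] → [15, 15, 15, 16] → [15, 15, 15, 16, 16] → [15, 15, 15, 16, 16, 16] → [15, 15, 15, 16, 16, 16, 20] → [15, 15, 15, 16, 16, 16, 20, 20]
So `out[-1]` = 20

Answer: 20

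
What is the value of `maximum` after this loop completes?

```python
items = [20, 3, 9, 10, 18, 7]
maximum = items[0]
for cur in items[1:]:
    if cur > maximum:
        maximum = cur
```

Maximum of [20, 3, 9, 10, 18, 7]
`maximum` takes the values: 20

Answer: 20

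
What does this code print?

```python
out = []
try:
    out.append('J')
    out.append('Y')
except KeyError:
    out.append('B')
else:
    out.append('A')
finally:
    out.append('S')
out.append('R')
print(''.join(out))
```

Execution trace: 'J' (try body) → 'Y' (try body, no exception) → 'A' (else) → 'S' (finally) → 'R' (after the try/except). Output: JYASR

Answer: JYASR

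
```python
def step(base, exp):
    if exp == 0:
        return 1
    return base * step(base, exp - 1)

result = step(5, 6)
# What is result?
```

step(5, 6) = 5 * 5 * 5 * 5 * 5 * 5 = 15625

Answer: 15625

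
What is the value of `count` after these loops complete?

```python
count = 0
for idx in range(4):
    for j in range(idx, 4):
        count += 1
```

Upper triangle: 4 + 3 + ... + 1
`count` takes the values: 0 → 1 → 2 → 3 → 4 → 5 → 6 → 7 → 8 → 9 → 10

Answer: 10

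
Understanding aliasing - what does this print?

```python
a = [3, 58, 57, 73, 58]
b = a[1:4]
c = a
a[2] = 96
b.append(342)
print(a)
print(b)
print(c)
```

Key concept: slice vs alias.
Step by step:
`a = [3, 58, 57, 73, 58]` → a = [3, 58, 57, 73, 58]
`b = a[1:4]` → b = [58, 57, 73]
`c = a` → c = [3, 58, 57, 73, 58] (same object as a)
`a[2] = 96` → a = [3, 58, 96, 73, 58] (same object as c); c = [3, 58, 96, 73, 58] (same object as a)
`b.append(342)` → b = [58, 57, 73, 342]
`print(a)` → prints [3, 58, 96, 73, 58]
`print(b)` → prints [58, 57, 73, 342]
`print(c)` → prints [3, 58, 96, 73, 58]

Answer:
[3, 58, 96, 73, 58]
[58, 57, 73, 342]
[3, 58, 96, 73, 58]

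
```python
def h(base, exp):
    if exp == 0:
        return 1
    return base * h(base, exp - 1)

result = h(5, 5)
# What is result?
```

h(5, 5) = 5 * 5 * 5 * 5 * 5 = 3125

Answer: 3125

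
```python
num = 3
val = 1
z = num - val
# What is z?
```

Trace:
`num = 3` → num = 3
`val = 1` → val = 1
`z = num - val` → z = 2
So z = 2

Answer: 2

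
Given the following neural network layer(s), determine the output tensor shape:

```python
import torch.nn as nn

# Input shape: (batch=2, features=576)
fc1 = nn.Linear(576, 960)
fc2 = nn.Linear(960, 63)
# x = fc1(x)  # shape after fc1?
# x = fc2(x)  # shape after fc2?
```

Input: (2, 576) -> after fc1: (2, 960) -> Output: (2, 63)

Answer: (2, 63)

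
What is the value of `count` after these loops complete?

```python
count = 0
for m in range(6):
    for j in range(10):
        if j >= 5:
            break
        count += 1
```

Inner breaks at 5, outer runs 6 times
`count` takes the values: 0 → 1 → 2 → 3 → 4 → 5 → 6 → 7 → 8 → 9 → 10 → 11 → 12 → 13 → 14 → 15 → 16 → 17 → 18 → 19 → 20 → 21 → 22 → 23 → 24 → 25 → 26 → 27 → 28 → 29 → 30

Answer: 30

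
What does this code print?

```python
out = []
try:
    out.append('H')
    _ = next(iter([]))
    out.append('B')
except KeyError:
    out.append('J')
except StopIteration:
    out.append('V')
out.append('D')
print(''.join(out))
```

Execution trace: 'H' (try body) → 'V' (except StopIteration) → 'D' (after the try/except). Output: HVD

Answer: HVD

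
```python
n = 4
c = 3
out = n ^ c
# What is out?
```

Trace:
`n = 4` → n = 4
`c = 3` → c = 3
`out = n ^ c` → out = 7
So out = 7

Answer: 7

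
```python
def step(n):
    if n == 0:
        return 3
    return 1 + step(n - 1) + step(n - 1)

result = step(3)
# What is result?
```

step(n) = 1 + 2·step(n-1), step(0)=3. Closed form: (3+1)·2^3 - 1 = 31.

Answer: 31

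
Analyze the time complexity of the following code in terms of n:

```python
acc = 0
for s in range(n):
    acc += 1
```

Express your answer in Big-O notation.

Each loop level contributes: n. Multiplying the contributions gives O(n).

Answer: O(n)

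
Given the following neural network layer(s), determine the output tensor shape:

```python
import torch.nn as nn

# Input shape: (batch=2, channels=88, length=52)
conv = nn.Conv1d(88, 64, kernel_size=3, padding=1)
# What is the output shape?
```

Input: (2, 88, 52) -> Output: (2, 64, 52)

Answer: (2, 64, 52)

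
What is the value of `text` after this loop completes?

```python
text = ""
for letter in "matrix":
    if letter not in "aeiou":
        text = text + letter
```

Remove vowels from 'matrix'
`text` takes the values: "" → "m" → "mt" → "mtr" → "mtrx"

Answer: "mtrx"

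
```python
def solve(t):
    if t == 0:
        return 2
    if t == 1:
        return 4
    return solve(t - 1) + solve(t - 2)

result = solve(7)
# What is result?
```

Build up from base cases: solve(0)=2, solve(1)=4, solve(2)=6, solve(3)=10, solve(4)=16, solve(5)=26, solve(6)=42, ..., solve(7)=68

Answer: 68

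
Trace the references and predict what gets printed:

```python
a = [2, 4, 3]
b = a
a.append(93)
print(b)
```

Key concept: basic list aliasing.
Step by step:
`a = [2, 4, 3]` → a = [2, 4, 3]
`b = a` → b = [2, 4, 3] (same object as a)
`a.append(93)` → a = [2, 4, 3, 93] (same object as b); b = [2, 4, 3, 93] (same object as a)
`print(b)` → prints [2, 4, 3, 93]

Answer: [2, 4, 3, 93]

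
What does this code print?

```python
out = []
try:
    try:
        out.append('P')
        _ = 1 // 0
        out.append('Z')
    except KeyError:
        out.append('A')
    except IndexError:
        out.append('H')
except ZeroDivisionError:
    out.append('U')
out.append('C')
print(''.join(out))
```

Execution trace: 'P' (try body) → 'U' (outer except ZeroDivisionError) → 'C' (after the try/except). Output: PUC

Answer: PUC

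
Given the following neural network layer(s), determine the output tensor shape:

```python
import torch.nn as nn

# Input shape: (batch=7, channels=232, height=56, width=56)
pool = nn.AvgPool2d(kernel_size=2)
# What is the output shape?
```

Input: (7, 232, 56, 56) -> Output: (7, 232, 28, 28)

Answer: (7, 232, 28, 28)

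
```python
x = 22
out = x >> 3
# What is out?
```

Trace:
`x = 22` → x = 22
`out = x >> 3` → out = 2
So out = 2

Answer: 2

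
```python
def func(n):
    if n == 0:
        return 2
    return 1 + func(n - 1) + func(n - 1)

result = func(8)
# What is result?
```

func(n) = 1 + 2·func(n-1), func(0)=2. Closed form: (2+1)·2^8 - 1 = 767.

Answer: 767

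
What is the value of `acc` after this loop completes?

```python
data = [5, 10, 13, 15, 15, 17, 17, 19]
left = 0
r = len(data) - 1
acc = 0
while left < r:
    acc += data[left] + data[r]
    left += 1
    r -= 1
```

Sum of pairs from ends
`acc` takes the values: 0 → 24 → 51 → 81 → 111

Answer: 111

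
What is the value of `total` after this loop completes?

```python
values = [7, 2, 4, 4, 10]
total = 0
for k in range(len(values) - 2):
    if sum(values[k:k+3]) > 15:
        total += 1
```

Count windows with sum > 15
`total` takes the values: 0 → 1

Answer: 1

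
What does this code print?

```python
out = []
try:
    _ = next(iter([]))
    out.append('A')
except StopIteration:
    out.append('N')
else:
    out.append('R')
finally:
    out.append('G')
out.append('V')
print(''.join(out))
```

Execution trace: 'N' (except StopIteration) → 'G' (finally) → 'V' (after the try/except). Output: NGV

Answer: NGV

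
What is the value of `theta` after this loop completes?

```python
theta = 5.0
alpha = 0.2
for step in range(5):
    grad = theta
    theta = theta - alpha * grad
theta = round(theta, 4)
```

Gradient descent: w = 5.0 * (1 - 0.2)^5
`theta` takes the values: 5.0 → 4.0 → 3.2 → 2.56 → 2.048 → 1.6384

Answer: 1.6384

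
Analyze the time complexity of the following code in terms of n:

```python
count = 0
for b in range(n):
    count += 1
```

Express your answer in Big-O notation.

Each loop level contributes: n. Multiplying the contributions gives O(n).

Answer: O(n)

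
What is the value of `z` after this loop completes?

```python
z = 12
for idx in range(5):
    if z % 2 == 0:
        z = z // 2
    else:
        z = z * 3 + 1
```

Collatz-style transformation from 12
`z` takes the values: 12 → 6 → 3 → 10 → 5 → 16

Answer: 16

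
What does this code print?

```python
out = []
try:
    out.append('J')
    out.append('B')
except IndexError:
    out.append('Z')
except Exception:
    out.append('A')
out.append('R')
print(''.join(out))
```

Execution trace: 'J' (try body) → 'B' (try body, no exception) → 'R' (after the try/except). Output: JBR

Answer: JBR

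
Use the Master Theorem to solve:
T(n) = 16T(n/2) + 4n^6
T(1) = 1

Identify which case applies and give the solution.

a=16, b=2, f(n)=4n^6. log_2(16) = 4. Since c=6 > 4 and the regularity condition holds (16(n/2)^6 = (16/2^6)n^6 with 16/2^6 < 1), Case 3 applies: T(n) = Θ(f(n)) = O(n^6).

Answer: O(n^6) - Case 3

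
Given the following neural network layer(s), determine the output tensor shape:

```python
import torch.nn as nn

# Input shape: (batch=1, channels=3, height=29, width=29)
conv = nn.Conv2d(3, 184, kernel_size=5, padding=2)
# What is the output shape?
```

Input: (1, 3, 29, 29) -> Output: (1, 184, 29, 29)

Answer: (1, 184, 29, 29)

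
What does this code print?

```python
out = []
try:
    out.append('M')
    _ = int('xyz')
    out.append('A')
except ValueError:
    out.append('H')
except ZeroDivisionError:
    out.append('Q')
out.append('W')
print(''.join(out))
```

Execution trace: 'M' (try body) → 'H' (except ValueError) → 'W' (after the try/except). Output: MHW

Answer: MHW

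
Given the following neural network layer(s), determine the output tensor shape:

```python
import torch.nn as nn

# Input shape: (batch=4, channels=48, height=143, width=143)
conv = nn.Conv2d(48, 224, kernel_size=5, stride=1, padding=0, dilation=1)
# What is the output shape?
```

Input: (4, 48, 143, 143) -> Output: (4, 224, 139, 139)

Answer: (4, 224, 139, 139)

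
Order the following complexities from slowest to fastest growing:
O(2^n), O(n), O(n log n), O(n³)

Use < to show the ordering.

Ordered by growth rate: O(n) < O(n log n) < O(n³) < O(2^n)

Answer: O(n) < O(n log n) < O(n³) < O(2^n)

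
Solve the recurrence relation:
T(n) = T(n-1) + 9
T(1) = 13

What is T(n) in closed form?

Unrolling: T(n) = T(1) + 9·(n-1) = 13 + 9(n-1) = 9n + 4.

Answer: T(n) = 9n + 4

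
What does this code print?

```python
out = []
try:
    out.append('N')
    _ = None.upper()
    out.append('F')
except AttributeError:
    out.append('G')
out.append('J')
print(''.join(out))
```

Execution trace: 'N' (try body) → 'G' (except AttributeError) → 'J' (after the try/except). Output: NGJ

Answer: NGJ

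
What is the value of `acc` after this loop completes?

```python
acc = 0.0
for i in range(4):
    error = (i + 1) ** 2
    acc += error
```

Sum of squared losses 1² + 2² + ... + 4²
`acc` takes the values: 0.0 → 1.0 → 5.0 → 14.0 → 30.0

Answer: 30.0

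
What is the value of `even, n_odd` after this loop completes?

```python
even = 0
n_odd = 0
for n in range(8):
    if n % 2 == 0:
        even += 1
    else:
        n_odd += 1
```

Count evens and odds in range(8)
`even, n_odd` takes the values: (0, 0) → (1, 0) → (1, 1) → (2, 1) → (2, 2) → (3, 2) → (3, 3) → (4, 3) → (4, 4)

Answer: 4, 4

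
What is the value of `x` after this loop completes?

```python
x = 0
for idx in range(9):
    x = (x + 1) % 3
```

Increment mod 3, 9 times = 0
`x` takes the values: 0 → 1 → 2 → 0 → 1 → 2 → 0 → 1 → 2 → 0

Answer: 0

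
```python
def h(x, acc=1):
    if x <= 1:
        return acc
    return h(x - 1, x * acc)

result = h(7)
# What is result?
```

Accumulator trace (n, acc): (7, 1) -> (6, 7) -> (5, 42) -> (4, 210) -> (3, 840) -> (2, 2520) -> (1, 5040) -> return 5040

Answer: 5040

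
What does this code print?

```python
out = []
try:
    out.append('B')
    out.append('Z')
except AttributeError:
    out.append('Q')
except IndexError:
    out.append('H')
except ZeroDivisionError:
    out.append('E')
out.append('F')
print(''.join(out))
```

Execution trace: 'B' (try body) → 'Z' (try body, no exception) → 'F' (after the try/except). Output: BZF

Answer: BZF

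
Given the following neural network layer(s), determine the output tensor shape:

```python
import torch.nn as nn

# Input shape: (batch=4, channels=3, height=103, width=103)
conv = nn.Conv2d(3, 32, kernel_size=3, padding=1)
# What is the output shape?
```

Input: (4, 3, 103, 103) -> Output: (4, 32, 103, 103)

Answer: (4, 32, 103, 103)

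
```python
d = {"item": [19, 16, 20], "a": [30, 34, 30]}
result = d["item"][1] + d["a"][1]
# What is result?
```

Trace:
`d = {"item": [19, 16, 20], "a": [30, 34, 30]}` → d = {'item': [19, 16, 20], 'a': [30, 34, 30]}
`result = d["item"][1] + d["a"][1]` → result = 50
So result = 50

Answer: 50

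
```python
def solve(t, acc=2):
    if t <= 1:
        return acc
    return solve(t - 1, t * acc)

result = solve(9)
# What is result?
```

Accumulator trace (n, acc): (9, 2) -> (8, 18) -> (7, 144) -> (6, 1008) -> (5, 6048) -> (4, 30240) -> (3, 120960) -> (2, 362880) -> (1, 725760) -> return 725760

Answer: 725760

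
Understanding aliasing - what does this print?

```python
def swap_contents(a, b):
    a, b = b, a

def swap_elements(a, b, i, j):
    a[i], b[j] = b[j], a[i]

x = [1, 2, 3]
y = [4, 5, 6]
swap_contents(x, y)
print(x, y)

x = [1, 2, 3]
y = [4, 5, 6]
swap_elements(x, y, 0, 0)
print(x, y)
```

Key concept: parameter rebinding vs mutation.
Step by step:
`x = [1, 2, 3]` → x = [1, 2, 3]
`y = [4, 5, 6]` → y = [4, 5, 6]
`swap_contents(x, y)` → no visible change to tracked variables
`print(x, y)` → prints [1, 2, 3] [4, 5, 6]
`x = [1, 2, 3]` → x = [1, 2, 3]
`y = [4, 5, 6]` → y = [4, 5, 6]
`swap_elements(x, y, 0, 0)` → x = [4, 2, 3]; y = [1, 5, 6]
`print(x, y)` → prints [4, 2, 3] [1, 5, 6]

Answer:
[1, 2, 3] [4, 5, 6]
[4, 2, 3] [1, 5, 6]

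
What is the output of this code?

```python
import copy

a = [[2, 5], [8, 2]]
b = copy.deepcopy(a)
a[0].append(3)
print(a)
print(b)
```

Key concept: deep copy is fully independent.
Step by step:
`a = [[2, 5], [8, 2]]` → a = [[2, 5], [8, 2]]
`b = copy.deepcopy(a)` → b = [[2, 5], [8, 2]]
`a[0].append(3)` → a = [[2, 5, 3], [8, 2]]
`print(a)` → prints [[2, 5, 3], [8, 2]]
`print(b)` → prints [[2, 5], [8, 2]]

Answer:
[[2, 5, 3], [8, 2]]
[[2, 5], [8, 2]]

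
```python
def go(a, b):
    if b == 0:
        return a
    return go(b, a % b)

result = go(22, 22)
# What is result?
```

go(22, 22) -> go(22, 0) -> 22

Answer: 22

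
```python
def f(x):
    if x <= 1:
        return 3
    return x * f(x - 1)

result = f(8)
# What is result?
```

f(8) = 8 * 7 * 6 * 5 * 4 * 3 * 2 * 3 = 120960

Answer: 120960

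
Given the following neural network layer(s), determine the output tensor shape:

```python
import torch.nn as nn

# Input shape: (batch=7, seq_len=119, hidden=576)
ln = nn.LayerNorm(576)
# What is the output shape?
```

Input: (7, 119, 576) -> Output: (7, 119, 576)

Answer: (7, 119, 576)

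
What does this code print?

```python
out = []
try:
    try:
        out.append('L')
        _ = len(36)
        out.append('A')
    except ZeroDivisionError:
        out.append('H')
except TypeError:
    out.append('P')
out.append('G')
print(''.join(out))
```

Execution trace: 'L' (inner try body) → 'P' (outer except TypeError) → 'G' (after the try/except). Output: LPG

Answer: LPG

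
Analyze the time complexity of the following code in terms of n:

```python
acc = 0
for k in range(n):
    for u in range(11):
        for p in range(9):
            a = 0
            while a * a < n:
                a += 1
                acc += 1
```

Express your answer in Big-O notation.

Each loop level contributes: n × 1 × 1 × √n. Multiplying the contributions gives O(n√n).

Answer: O(n√n)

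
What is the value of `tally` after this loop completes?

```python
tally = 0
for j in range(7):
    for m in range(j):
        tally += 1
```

Triangle number: 0+1+2+...+6
`tally` takes the values: 0 → 1 → 2 → 3 → 4 → 5 → 6 → 7 → 8 → 9 → 10 → 11 → 12 → 13 → 14 → 15 → 16 → 17 → 18 → 19 → 20 → 21

Answer: 21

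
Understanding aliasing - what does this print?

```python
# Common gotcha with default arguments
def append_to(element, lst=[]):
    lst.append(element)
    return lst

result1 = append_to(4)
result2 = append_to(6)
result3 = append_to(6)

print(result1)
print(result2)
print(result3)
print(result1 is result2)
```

Key concept: mutable default argument gotcha.
Step by step:
`result1 = append_to(4)` → result1 = [4]
`result2 = append_to(6)` → result1 = [4, 6] (same object as result2); result2 = [4, 6] (same object as result1)
`result3 = append_to(6)` → result1 = [4, 6, 6] (same object as result2, result3); result2 = [4, 6, 6] (same object as result1, result3); result3 = [4, 6, 6] (same object as result1, result2)
`print(result1)` → prints [4, 6, 6]
`print(result2)` → prints [4, 6, 6]
`print(result3)` → prints [4, 6, 6]
`print(result1 is result2)` → prints True

Answer:
[4, 6, 6]
[4, 6, 6]
[4, 6, 6]
True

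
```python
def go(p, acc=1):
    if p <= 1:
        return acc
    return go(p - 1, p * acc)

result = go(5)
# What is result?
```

Accumulator trace (n, acc): (5, 1) -> (4, 5) -> (3, 20) -> (2, 60) -> (1, 120) -> return 120

Answer: 120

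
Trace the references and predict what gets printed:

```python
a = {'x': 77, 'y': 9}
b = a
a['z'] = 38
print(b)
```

Key concept: dict aliasing.
Step by step:
`a = {'x': 77, 'y': 9}` → a = {'x': 77, 'y': 9}
`b = a` → b = {'x': 77, 'y': 9} (same object as a)
`a['z'] = 38` → a = {'x': 77, 'y': 9, 'z': 38} (same object as b); b = {'x': 77, 'y': 9, 'z': 38} (same object as a)
`print(b)` → prints {'x': 77, 'y': 9, 'z': 38}

Answer: {'x': 77, 'y': 9, 'z': 38}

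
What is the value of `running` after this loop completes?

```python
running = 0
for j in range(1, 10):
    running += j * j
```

Sum of squares 1² to 9² = 285
`running` takes the values: 0 → 1 → 5 → 14 → 30 → 55 → 91 → 140 → 204 → 285

Answer: 285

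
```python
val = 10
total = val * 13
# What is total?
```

Trace:
`val = 10` → val = 10
`total = val * 13` → total = 130
So total = 130

Answer: 130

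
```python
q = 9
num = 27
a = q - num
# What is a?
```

Trace:
`q = 9` → q = 9
`num = 27` → num = 27
`a = q - num` → a = -18
So a = -18

Answer: -18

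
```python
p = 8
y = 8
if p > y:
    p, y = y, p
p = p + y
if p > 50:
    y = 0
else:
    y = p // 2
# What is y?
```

Trace:
`p = 8` → p = 8
`y = 8` → y = 8
`if p > y: ...` → p > y is False → no variable changes
`p = p + y` → p = 16
`if p > 50: ...` → p > 50 is False, take else branch → no variable changes
So y = 8

Answer: 8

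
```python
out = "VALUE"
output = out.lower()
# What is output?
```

Trace:
`out = "VALUE"` → out = 'VALUE'
`output = out.lower()` → output = 'value'
So output = 'value'

Answer: 'value'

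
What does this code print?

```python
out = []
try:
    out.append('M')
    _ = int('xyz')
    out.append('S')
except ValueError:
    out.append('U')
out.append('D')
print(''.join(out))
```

Execution trace: 'M' (try body) → 'U' (except ValueError) → 'D' (after the try/except). Output: MUD

Answer: MUD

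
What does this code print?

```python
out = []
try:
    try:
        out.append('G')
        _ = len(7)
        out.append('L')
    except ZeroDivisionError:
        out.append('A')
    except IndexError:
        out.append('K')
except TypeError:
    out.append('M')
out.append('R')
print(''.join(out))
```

Execution trace: 'G' (try body) → 'M' (outer except TypeError) → 'R' (after the try/except). Output: GMR

Answer: GMR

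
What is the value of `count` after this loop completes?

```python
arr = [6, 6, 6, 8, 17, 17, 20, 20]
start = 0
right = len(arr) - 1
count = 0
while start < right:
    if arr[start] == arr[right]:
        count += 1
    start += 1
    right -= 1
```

Count matching pairs from ends
`count` takes the values: 0

Answer: 0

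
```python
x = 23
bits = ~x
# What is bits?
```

Trace:
`x = 23` → x = 23
`bits = ~x` → bits = -24
So bits = -24

Answer: -24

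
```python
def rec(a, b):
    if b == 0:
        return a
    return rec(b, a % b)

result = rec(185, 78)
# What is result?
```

rec(185, 78) -> rec(78, 29) -> rec(29, 20) -> rec(20, 9) -> rec(9, 2) -> rec(2, 1) -> rec(1, 0) -> 1

Answer: 1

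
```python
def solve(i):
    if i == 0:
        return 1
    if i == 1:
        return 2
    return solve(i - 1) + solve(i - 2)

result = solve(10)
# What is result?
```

Build up from base cases: solve(0)=1, solve(1)=2, solve(2)=3, solve(3)=5, solve(4)=8, solve(5)=13, solve(6)=21, ..., solve(10)=144

Answer: 144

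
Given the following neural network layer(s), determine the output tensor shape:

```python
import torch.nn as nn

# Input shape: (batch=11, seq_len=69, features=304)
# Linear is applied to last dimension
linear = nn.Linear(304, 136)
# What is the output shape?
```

Input: (11, 69, 304) -> Output: (11, 69, 136)

Answer: (11, 69, 136)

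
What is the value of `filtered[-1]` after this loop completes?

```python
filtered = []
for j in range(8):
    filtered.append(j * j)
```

Last element of squares 0 to 7
`filtered` takes the values: [] → [0] → [0, 1] → [0, 1, 4] → [0, 1, 4, 9] → [0, 1, 4, 9, 16] → [0, 1, 4, 9, 16, 25] → [0, 1, 4, 9, 16, 25, 36] → [0, 1, 4, 9, 16, 25, 36, 49]
So `filtered[-1]` = 49

Answer: 49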